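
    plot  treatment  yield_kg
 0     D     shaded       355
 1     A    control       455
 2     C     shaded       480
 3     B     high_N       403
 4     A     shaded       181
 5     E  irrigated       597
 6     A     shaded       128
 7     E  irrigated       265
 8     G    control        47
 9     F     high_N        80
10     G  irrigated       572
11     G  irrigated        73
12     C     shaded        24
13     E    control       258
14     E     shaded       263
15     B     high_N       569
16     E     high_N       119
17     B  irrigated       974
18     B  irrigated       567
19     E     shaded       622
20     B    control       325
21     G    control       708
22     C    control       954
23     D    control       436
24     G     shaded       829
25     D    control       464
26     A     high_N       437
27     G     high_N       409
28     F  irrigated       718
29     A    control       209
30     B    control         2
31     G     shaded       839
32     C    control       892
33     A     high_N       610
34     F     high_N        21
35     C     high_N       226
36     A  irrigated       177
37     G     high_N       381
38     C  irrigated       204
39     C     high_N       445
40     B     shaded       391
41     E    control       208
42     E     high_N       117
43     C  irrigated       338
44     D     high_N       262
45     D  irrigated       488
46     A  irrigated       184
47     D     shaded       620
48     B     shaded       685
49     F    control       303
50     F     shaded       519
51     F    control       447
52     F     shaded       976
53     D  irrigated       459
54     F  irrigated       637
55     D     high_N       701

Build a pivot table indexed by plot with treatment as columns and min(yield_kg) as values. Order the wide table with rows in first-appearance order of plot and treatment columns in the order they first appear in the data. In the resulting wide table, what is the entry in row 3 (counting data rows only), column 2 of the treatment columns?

With rows in first-appearance order of plot, row 3 is plot=C. treatment columns in first-appearance order: shaded, control, high_N, irrigated; column 2 is control.
Long rows with plot=C, treatment=control: min(954, 892) = 892.

892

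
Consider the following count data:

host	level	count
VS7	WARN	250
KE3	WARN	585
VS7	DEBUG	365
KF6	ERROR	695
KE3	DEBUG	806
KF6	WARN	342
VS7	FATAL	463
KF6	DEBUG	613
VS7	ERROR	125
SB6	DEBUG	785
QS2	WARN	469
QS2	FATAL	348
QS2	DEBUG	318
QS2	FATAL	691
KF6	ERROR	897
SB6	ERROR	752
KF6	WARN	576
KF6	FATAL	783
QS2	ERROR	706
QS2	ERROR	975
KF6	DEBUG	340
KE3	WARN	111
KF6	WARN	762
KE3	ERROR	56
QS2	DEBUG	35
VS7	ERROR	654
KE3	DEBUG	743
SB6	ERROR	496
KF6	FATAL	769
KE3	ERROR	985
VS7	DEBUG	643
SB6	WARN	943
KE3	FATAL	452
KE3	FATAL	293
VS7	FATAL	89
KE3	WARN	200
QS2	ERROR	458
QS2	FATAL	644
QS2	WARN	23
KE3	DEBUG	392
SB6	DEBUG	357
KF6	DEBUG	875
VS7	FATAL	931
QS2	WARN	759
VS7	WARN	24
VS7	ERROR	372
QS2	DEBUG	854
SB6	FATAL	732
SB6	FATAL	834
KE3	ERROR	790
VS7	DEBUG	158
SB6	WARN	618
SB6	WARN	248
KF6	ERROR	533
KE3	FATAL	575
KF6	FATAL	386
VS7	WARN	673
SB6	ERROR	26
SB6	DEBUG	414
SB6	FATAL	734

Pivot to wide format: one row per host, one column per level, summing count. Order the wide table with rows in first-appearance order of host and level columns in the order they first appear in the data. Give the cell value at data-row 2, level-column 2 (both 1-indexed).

With rows in first-appearance order of host, row 2 is host=KE3. level columns in first-appearance order: WARN, DEBUG, ERROR, FATAL; column 2 is DEBUG.
Long rows with host=KE3, level=DEBUG: 806 + 743 + 392 = 1941.

1941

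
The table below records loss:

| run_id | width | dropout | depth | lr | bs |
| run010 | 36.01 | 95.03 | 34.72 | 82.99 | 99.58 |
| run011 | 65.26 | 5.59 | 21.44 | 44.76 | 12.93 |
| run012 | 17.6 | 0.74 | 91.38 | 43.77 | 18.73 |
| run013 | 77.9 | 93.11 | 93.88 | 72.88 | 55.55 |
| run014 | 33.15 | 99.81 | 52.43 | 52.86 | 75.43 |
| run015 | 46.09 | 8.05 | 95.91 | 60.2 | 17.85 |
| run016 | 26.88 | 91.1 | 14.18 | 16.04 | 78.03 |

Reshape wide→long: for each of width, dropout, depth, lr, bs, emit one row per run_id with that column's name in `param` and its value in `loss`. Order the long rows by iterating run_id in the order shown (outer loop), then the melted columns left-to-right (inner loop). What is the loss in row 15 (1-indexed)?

18.73

35 rows total (7 × 5). Row 15: index ⌊(15-1)/5⌋ = 2 into run_id → run012; (15-1) mod 5 = 4 into the melted columns → bs.
So row 15 is (run012, bs, 18.73); loss = 18.73.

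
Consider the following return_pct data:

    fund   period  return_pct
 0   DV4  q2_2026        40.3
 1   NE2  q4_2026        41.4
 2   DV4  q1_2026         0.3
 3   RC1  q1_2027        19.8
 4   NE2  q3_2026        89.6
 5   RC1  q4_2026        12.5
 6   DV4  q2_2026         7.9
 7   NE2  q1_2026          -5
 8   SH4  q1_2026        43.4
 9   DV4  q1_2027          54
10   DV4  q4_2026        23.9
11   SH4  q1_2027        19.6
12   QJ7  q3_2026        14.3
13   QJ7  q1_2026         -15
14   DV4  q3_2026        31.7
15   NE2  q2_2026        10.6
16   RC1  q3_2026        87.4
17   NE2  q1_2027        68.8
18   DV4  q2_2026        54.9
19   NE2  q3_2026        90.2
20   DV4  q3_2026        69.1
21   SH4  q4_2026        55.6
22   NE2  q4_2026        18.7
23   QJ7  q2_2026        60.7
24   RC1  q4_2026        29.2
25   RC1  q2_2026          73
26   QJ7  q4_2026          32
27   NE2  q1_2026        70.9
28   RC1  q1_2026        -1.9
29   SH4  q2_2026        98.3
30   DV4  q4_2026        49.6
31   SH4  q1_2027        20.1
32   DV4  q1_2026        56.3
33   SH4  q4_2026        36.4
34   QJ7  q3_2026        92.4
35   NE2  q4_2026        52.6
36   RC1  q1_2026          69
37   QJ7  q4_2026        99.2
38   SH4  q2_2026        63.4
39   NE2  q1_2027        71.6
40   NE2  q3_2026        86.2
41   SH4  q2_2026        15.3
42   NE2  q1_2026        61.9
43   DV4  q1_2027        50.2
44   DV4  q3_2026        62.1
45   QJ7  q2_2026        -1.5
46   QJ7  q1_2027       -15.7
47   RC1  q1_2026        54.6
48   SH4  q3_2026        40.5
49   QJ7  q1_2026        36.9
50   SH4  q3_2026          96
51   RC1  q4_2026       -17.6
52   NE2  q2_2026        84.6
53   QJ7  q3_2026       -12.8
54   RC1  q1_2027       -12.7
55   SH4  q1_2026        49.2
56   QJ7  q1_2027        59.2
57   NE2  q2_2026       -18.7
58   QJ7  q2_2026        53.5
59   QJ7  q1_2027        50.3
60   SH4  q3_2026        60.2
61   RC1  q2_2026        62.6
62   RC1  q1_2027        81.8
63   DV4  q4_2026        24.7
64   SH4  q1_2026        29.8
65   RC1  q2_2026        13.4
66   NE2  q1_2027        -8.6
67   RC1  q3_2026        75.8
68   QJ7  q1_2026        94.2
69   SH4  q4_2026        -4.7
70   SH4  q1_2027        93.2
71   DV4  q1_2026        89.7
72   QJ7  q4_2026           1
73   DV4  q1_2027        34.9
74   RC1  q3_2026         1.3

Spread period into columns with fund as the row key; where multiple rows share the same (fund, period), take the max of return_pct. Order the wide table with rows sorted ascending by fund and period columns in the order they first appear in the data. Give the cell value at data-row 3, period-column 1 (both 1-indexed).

With rows sorted ascending by fund, row 3 is fund=QJ7. period columns in first-appearance order: q2_2026, q4_2026, q1_2026, q1_2027, q3_2026; column 1 is q2_2026.
Long rows with fund=QJ7, period=q2_2026: max(60.7, -1.5, 53.5) = 60.7.

60.7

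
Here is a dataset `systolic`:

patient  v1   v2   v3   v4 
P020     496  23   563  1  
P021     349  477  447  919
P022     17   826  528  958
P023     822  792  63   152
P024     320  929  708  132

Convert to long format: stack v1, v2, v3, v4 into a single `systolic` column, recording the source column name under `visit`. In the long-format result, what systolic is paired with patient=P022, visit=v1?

17

Unpivoting turns each (patient, wide-column) pair into one long row.
The wide cell at row P022, column v1 holds 17, so the long row (P022, v1) has systolic=17.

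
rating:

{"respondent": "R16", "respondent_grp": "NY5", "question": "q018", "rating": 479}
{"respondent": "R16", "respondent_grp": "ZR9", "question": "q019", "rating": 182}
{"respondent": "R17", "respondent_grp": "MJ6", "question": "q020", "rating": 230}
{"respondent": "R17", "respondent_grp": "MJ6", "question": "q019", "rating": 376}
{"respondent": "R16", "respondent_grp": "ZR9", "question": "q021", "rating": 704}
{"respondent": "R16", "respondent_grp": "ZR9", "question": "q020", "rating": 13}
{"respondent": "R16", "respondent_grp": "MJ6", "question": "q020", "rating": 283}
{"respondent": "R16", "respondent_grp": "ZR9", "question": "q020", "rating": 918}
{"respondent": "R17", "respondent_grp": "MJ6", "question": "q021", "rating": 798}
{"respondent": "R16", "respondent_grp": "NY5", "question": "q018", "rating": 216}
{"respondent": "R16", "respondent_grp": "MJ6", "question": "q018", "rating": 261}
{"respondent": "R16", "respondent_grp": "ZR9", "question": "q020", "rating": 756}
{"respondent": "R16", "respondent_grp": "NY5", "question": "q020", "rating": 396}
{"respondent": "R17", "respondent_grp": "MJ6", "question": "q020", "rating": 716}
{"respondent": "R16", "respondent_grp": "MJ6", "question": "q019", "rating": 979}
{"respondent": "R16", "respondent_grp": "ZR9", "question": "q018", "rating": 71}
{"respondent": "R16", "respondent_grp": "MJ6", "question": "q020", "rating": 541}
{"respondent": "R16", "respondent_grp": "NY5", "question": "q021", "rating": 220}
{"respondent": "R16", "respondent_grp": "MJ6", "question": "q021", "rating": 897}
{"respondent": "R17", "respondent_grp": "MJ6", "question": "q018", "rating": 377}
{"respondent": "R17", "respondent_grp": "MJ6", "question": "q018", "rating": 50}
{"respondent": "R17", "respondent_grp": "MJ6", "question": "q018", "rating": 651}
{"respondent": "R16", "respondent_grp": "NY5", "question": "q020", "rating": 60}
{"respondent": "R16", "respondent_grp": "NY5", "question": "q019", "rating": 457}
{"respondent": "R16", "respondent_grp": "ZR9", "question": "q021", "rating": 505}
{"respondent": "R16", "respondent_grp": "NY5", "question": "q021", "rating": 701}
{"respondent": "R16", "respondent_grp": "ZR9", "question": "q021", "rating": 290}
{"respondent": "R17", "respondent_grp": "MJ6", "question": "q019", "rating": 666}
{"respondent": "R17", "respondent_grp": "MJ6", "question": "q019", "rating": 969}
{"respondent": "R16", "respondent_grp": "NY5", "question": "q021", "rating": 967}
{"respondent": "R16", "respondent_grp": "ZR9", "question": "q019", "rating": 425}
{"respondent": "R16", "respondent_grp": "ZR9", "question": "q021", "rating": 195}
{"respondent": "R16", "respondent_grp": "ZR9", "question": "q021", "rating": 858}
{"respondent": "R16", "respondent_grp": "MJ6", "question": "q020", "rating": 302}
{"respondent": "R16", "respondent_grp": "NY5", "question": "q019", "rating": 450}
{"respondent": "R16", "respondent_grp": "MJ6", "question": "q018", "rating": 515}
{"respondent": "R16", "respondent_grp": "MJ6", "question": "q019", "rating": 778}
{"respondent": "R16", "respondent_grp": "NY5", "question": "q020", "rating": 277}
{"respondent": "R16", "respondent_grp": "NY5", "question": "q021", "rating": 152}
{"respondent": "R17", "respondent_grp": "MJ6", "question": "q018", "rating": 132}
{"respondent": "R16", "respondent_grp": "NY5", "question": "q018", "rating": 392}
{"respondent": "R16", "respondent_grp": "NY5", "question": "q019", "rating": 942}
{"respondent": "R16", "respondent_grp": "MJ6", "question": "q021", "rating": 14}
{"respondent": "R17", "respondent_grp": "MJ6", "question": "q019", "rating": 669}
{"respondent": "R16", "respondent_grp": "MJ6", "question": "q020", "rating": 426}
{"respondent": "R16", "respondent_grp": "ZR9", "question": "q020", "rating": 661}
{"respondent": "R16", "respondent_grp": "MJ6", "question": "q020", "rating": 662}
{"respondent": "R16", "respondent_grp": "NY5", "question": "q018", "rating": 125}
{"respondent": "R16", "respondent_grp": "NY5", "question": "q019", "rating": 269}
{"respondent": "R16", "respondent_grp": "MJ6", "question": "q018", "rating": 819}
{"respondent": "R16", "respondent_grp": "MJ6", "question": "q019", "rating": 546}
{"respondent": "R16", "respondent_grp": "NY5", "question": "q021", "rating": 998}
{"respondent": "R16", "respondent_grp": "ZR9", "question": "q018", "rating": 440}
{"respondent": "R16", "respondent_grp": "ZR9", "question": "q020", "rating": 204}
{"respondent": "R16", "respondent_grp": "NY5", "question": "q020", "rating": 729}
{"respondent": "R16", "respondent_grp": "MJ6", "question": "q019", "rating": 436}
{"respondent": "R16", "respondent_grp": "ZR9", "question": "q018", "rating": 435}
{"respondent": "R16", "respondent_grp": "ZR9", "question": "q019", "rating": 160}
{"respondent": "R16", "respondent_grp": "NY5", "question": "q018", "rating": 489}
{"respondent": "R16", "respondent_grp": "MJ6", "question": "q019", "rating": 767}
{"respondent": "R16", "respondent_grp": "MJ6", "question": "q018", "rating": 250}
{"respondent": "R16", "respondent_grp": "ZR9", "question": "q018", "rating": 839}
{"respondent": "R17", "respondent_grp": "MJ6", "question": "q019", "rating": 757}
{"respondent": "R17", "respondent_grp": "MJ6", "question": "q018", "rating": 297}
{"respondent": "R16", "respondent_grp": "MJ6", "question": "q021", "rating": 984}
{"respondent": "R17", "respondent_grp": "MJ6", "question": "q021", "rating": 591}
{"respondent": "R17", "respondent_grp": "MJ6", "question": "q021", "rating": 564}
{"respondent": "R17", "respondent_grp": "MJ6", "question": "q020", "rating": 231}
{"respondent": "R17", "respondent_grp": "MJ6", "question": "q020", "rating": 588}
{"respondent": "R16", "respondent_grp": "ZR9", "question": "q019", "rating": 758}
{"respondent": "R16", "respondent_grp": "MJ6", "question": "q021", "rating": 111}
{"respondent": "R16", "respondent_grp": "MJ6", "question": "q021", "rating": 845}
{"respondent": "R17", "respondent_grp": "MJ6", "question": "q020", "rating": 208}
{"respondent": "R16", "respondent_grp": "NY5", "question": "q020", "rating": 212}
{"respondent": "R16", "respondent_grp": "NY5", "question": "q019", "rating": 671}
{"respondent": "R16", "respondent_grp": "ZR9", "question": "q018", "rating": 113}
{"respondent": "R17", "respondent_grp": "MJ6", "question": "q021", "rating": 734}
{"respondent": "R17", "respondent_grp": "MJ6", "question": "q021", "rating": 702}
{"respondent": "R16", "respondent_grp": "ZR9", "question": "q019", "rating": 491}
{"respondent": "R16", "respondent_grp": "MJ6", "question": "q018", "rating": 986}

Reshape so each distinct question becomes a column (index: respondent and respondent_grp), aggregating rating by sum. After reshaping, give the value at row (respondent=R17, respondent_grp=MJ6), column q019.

Rows with respondent=R17, respondent_grp=MJ6 and question=q019: rating values are 376, 666, 969, 669, 757.
376 + 666 + 969 + 669 + 757 = 3437.

3437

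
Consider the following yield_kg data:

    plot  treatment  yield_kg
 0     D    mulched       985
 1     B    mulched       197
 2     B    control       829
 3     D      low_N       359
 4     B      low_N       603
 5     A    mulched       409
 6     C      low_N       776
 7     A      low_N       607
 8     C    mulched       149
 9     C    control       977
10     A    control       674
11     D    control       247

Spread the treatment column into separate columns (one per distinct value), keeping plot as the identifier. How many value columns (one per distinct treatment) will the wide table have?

3

3 distinct treatment values: mulched, low_N, control.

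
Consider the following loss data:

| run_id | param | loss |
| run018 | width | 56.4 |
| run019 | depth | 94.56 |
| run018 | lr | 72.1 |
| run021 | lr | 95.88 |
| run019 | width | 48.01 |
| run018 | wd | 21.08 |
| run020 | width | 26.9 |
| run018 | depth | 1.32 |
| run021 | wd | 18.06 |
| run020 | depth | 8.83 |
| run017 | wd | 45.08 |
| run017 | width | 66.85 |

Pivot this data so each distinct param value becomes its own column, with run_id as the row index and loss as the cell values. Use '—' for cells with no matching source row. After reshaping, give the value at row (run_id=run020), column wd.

—

No long-format row has run_id=run020 and param=wd, so the cell is —.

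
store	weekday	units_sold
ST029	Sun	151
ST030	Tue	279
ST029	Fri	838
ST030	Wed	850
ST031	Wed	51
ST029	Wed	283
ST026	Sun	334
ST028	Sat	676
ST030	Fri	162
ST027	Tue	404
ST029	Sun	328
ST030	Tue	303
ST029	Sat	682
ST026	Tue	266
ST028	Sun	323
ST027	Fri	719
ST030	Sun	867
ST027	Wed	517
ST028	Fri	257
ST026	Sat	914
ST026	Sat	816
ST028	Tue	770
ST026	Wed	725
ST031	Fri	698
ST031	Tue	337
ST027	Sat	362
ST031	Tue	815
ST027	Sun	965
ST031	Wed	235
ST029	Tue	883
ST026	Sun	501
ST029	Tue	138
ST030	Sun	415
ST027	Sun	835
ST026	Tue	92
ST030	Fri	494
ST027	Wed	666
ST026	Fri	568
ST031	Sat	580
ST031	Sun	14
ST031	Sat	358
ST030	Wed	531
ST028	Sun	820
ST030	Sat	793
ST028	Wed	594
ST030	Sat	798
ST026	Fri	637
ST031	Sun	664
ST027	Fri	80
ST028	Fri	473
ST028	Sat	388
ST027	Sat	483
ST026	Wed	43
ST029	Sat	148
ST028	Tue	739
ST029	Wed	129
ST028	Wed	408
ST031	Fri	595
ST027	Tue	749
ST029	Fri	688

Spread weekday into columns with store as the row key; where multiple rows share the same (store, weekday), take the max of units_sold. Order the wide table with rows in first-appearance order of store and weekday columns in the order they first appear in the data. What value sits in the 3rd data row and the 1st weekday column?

With rows in first-appearance order of store, row 3 is store=ST031. weekday columns in first-appearance order: Sun, Tue, Fri, Wed, Sat; column 1 is Sun.
Long rows with store=ST031, weekday=Sun: max(14, 664) = 664.

664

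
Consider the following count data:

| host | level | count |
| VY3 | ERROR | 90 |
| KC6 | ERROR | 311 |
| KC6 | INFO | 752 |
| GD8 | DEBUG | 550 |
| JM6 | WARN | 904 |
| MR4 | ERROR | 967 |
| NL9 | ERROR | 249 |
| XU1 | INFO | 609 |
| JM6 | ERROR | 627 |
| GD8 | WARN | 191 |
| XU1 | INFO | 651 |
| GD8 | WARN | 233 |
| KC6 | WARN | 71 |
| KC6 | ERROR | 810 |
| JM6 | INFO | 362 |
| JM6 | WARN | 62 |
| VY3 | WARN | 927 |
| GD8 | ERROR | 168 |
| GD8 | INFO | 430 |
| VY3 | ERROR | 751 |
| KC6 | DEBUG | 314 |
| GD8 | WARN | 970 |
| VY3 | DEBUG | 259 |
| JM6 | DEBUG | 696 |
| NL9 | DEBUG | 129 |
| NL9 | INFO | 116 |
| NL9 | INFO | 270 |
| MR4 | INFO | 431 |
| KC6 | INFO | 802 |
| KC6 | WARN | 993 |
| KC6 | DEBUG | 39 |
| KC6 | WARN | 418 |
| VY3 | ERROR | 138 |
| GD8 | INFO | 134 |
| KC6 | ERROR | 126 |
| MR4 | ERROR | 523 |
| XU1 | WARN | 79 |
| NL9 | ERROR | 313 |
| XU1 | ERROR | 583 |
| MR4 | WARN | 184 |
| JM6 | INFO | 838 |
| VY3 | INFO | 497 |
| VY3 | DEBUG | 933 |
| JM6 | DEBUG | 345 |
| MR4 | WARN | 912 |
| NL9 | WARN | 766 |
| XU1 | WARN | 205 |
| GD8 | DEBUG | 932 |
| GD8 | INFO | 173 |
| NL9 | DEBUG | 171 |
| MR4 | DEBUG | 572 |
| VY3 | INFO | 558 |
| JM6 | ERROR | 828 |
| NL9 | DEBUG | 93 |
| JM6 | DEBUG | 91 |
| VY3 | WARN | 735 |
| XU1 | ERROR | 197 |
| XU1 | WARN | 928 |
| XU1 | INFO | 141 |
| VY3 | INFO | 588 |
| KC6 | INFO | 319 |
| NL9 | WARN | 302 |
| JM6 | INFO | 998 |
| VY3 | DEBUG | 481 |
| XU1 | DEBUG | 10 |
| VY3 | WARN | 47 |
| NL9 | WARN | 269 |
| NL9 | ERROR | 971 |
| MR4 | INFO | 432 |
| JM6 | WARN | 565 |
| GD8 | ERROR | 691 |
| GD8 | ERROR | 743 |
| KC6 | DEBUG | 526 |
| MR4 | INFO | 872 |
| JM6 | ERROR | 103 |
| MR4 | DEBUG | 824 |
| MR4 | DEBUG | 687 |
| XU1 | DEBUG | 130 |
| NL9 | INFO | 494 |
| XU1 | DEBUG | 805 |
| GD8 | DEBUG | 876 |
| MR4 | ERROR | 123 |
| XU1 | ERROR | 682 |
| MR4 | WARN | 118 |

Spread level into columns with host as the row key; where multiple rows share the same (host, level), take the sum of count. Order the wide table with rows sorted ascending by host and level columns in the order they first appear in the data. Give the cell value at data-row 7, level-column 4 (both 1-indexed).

With rows sorted ascending by host, row 7 is host=XU1. level columns in first-appearance order: ERROR, INFO, DEBUG, WARN; column 4 is WARN.
Long rows with host=XU1, level=WARN: 79 + 205 + 928 = 1212.

1212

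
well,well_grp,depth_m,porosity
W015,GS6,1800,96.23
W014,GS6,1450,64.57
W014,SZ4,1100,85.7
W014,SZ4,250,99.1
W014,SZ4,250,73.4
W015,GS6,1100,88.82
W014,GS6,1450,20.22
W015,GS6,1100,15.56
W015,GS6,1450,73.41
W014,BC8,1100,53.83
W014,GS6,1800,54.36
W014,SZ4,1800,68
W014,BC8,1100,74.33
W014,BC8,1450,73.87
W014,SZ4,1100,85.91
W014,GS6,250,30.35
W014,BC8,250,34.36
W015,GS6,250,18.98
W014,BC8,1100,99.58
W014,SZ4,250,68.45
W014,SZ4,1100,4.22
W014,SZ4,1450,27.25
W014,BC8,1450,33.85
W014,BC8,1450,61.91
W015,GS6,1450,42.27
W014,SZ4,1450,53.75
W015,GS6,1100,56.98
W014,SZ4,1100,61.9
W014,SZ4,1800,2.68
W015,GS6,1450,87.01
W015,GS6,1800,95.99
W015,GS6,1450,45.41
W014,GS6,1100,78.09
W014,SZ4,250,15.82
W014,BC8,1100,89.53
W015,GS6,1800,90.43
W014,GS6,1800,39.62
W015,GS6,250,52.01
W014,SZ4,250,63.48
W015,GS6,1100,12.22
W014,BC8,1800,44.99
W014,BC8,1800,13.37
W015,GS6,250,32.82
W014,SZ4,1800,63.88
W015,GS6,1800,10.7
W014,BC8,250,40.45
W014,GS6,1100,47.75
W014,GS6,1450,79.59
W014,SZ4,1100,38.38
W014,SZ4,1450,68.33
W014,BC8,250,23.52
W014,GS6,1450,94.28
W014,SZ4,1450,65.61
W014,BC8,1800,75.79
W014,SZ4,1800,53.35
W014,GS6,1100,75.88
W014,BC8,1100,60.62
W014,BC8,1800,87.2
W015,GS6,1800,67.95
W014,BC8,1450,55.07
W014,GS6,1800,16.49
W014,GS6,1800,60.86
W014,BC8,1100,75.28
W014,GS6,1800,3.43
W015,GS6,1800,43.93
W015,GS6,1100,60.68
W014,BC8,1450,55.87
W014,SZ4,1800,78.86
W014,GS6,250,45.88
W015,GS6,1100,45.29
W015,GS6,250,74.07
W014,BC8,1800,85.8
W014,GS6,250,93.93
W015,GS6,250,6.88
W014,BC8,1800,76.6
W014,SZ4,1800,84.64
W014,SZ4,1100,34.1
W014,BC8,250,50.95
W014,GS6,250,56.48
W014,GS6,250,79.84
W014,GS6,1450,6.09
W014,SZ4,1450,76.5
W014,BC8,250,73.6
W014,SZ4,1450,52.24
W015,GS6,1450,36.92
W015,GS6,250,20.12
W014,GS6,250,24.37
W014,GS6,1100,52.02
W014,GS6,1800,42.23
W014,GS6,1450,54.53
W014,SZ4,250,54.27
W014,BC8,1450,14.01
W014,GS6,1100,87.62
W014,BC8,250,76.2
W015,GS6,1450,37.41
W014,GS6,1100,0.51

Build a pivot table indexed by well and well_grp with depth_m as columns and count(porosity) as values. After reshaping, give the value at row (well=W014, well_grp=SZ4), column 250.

6

Rows with well=W014, well_grp=SZ4 and depth_m=250: porosity values are 99.1, 73.4, 68.45, 15.82, 63.48, 54.27.
6 rows match — count = 6.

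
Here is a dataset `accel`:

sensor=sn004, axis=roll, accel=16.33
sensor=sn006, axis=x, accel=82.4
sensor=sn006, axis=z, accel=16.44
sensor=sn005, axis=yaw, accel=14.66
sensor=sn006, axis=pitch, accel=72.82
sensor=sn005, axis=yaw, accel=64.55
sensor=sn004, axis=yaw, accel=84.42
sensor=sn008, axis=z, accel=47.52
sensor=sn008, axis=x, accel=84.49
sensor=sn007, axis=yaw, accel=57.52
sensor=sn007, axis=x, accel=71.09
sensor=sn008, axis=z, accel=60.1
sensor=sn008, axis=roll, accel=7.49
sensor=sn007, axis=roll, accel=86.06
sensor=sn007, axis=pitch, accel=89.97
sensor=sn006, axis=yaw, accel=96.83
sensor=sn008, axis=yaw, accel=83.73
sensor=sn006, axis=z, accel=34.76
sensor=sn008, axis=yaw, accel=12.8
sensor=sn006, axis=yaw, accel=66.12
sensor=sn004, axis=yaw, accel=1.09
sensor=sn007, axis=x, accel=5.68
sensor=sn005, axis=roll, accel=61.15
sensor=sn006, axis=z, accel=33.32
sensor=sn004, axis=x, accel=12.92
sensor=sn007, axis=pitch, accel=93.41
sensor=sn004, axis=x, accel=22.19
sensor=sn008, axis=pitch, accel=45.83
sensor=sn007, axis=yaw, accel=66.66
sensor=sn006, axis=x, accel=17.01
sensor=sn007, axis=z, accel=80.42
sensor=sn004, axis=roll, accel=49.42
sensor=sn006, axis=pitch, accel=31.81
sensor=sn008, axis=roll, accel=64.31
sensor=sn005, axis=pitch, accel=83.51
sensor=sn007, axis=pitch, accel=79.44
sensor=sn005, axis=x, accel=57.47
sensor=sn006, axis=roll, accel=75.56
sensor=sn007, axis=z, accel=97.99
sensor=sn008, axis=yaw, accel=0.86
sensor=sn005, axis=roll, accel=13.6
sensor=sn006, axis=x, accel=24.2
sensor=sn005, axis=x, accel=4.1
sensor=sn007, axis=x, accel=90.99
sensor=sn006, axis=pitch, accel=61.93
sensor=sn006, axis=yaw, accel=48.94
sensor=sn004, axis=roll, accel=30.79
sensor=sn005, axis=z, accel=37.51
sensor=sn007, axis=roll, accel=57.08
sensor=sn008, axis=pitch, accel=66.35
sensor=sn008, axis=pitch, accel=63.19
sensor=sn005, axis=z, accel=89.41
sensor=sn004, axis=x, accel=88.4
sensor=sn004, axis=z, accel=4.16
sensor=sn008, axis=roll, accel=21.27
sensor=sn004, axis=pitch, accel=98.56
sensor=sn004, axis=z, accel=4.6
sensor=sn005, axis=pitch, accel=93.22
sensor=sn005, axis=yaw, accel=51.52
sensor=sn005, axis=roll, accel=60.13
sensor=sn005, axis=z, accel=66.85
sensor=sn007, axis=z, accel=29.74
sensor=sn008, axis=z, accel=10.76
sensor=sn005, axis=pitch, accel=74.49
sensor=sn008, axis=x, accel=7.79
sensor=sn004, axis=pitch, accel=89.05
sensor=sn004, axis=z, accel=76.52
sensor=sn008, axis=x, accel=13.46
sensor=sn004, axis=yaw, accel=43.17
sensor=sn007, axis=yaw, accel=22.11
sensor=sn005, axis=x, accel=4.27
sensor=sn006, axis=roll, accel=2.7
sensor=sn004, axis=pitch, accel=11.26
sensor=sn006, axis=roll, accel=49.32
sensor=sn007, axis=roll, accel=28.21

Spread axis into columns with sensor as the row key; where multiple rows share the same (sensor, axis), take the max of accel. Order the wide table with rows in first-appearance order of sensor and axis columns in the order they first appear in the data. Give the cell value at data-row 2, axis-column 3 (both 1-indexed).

34.76

With rows in first-appearance order of sensor, row 2 is sensor=sn006. axis columns in first-appearance order: roll, x, z, yaw, pitch; column 3 is z.
Long rows with sensor=sn006, axis=z: max(16.44, 34.76, 33.32) = 34.76.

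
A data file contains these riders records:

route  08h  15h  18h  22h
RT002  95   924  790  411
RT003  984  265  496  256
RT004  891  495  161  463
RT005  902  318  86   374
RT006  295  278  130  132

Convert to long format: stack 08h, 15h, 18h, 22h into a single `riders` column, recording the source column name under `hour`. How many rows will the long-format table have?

20

5 route values × 4 melted columns = 20 rows.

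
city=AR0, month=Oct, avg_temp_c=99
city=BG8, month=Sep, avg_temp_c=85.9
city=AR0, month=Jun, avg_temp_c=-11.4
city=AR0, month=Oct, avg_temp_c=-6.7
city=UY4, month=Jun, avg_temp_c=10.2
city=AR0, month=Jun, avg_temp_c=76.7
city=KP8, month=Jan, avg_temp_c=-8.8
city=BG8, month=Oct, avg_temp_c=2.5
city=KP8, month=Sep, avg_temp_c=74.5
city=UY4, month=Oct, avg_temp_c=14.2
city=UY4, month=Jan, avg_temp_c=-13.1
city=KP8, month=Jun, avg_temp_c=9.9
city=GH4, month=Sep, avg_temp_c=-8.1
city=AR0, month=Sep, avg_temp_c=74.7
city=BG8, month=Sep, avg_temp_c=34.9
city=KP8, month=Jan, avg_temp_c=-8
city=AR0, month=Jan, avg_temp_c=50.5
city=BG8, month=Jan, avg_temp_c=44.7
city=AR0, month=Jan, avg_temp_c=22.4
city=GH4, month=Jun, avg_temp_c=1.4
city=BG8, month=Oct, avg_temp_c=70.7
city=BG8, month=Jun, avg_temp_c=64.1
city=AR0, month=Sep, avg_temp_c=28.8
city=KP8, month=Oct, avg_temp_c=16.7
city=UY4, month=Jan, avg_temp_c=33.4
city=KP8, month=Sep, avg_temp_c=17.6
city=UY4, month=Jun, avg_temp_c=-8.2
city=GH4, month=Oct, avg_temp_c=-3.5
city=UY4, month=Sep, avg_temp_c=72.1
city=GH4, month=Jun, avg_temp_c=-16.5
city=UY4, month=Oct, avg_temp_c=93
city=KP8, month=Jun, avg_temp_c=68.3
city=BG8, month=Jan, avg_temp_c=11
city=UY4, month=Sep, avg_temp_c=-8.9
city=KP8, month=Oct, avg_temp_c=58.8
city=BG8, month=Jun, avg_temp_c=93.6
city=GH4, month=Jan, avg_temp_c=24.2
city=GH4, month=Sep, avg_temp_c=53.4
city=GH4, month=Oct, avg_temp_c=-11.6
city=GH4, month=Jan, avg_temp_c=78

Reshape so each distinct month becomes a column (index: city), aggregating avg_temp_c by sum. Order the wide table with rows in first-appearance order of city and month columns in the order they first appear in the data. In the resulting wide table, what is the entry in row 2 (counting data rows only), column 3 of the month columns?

With rows in first-appearance order of city, row 2 is city=BG8. month columns in first-appearance order: Oct, Sep, Jun, Jan; column 3 is Jun.
Long rows with city=BG8, month=Jun: 64.1 + 93.6 = 157.7.

157.7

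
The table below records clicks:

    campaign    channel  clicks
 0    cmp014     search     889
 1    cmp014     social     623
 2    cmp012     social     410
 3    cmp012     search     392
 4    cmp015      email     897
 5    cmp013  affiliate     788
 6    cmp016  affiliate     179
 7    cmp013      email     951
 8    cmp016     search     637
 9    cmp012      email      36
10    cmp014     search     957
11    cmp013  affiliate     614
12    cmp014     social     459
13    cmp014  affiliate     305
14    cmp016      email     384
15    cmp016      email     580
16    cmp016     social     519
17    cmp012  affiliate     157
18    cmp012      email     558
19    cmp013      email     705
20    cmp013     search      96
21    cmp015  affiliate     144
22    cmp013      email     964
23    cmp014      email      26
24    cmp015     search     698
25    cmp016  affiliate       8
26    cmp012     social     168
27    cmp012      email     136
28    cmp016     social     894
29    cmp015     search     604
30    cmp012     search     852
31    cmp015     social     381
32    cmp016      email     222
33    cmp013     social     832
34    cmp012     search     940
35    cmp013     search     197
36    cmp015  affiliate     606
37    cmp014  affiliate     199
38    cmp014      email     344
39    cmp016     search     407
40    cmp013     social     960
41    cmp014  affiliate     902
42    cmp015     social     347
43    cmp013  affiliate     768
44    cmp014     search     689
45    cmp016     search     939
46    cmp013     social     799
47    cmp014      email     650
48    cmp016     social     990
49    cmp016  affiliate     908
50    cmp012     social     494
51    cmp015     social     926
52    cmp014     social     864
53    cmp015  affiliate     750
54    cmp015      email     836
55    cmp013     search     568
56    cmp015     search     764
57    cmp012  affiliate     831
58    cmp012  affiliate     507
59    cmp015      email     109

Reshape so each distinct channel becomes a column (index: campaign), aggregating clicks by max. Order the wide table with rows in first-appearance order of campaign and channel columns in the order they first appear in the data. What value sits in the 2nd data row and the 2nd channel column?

With rows in first-appearance order of campaign, row 2 is campaign=cmp012. channel columns in first-appearance order: search, social, email, affiliate; column 2 is social.
Long rows with campaign=cmp012, channel=social: max(410, 168, 494) = 494.

494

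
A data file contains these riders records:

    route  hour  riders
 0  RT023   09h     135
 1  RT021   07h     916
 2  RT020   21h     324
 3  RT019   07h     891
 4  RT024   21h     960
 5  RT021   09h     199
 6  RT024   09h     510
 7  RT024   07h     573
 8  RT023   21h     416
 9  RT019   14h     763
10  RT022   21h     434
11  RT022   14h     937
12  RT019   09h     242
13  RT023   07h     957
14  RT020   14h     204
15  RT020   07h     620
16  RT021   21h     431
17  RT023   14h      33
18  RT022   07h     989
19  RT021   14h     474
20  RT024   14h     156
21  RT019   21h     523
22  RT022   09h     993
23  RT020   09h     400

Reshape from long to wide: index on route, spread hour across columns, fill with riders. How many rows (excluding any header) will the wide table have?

6

6 distinct route values → 6 rows.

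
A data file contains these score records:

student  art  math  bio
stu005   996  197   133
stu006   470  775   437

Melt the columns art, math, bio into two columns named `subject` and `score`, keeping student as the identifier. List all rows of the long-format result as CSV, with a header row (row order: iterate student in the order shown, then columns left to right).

Each (student, column) pair becomes one row: 2 × 3 = 6 rows.
For example, (stu005, art) → score=996.

student,subject,score
stu005,art,996
stu005,math,197
stu005,bio,133
stu006,art,470
stu006,math,775
stu006,bio,437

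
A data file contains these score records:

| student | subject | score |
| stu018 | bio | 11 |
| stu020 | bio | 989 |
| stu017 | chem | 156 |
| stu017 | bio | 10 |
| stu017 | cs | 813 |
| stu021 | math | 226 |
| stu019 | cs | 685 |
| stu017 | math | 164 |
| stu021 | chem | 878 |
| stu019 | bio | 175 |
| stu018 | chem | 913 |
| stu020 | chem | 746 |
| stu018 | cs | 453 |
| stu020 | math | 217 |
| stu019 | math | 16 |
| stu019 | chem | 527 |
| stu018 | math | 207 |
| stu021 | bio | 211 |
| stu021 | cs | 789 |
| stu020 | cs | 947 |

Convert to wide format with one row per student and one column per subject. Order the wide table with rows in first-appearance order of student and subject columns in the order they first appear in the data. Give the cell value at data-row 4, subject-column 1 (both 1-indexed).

With rows in first-appearance order of student, row 4 is student=stu021. subject columns in first-appearance order: bio, chem, cs, math; column 1 is bio.
Long rows with student=stu021, subject=bio: score = 211.

211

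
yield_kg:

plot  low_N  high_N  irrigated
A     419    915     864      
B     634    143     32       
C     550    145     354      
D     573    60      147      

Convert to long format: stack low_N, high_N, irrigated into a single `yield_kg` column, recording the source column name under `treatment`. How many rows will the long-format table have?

4 plot values × 3 melted columns = 12 rows.

12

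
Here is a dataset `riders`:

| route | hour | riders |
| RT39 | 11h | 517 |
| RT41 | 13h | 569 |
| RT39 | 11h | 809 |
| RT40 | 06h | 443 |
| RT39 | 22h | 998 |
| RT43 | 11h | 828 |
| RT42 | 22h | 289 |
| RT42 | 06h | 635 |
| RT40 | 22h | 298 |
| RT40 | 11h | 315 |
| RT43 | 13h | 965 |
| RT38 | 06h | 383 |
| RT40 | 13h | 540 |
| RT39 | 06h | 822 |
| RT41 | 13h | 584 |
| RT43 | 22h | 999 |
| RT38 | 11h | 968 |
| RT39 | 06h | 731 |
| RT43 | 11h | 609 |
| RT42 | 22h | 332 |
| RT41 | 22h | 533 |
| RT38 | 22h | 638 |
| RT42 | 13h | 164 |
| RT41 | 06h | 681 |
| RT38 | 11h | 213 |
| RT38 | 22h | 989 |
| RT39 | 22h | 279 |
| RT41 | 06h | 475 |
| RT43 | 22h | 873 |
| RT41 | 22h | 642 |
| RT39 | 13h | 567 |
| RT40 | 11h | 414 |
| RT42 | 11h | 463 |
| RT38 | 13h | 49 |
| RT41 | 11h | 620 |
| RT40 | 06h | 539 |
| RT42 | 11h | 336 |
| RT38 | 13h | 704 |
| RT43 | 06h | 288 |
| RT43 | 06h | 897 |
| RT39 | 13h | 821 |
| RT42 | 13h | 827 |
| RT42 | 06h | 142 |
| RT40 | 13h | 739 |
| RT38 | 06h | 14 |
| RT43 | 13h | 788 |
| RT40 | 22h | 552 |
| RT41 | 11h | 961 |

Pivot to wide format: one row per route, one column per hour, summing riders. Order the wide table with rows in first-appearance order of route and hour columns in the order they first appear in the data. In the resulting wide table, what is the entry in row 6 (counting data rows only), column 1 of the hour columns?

With rows in first-appearance order of route, row 6 is route=RT38. hour columns in first-appearance order: 11h, 13h, 06h, 22h; column 1 is 11h.
Long rows with route=RT38, hour=11h: 968 + 213 = 1181.

1181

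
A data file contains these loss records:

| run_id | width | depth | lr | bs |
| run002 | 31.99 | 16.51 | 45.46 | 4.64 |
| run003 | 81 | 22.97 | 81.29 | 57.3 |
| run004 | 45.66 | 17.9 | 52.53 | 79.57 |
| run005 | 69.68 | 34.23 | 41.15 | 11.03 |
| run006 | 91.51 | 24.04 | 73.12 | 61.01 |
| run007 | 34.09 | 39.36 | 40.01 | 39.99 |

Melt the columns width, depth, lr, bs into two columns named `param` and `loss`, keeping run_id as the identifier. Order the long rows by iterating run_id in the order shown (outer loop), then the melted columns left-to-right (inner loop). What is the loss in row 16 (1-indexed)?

11.03

24 rows total (6 × 4). Row 16: index ⌊(16-1)/4⌋ = 3 into run_id → run005; (16-1) mod 4 = 3 into the melted columns → bs.
So row 16 is (run005, bs, 11.03); loss = 11.03.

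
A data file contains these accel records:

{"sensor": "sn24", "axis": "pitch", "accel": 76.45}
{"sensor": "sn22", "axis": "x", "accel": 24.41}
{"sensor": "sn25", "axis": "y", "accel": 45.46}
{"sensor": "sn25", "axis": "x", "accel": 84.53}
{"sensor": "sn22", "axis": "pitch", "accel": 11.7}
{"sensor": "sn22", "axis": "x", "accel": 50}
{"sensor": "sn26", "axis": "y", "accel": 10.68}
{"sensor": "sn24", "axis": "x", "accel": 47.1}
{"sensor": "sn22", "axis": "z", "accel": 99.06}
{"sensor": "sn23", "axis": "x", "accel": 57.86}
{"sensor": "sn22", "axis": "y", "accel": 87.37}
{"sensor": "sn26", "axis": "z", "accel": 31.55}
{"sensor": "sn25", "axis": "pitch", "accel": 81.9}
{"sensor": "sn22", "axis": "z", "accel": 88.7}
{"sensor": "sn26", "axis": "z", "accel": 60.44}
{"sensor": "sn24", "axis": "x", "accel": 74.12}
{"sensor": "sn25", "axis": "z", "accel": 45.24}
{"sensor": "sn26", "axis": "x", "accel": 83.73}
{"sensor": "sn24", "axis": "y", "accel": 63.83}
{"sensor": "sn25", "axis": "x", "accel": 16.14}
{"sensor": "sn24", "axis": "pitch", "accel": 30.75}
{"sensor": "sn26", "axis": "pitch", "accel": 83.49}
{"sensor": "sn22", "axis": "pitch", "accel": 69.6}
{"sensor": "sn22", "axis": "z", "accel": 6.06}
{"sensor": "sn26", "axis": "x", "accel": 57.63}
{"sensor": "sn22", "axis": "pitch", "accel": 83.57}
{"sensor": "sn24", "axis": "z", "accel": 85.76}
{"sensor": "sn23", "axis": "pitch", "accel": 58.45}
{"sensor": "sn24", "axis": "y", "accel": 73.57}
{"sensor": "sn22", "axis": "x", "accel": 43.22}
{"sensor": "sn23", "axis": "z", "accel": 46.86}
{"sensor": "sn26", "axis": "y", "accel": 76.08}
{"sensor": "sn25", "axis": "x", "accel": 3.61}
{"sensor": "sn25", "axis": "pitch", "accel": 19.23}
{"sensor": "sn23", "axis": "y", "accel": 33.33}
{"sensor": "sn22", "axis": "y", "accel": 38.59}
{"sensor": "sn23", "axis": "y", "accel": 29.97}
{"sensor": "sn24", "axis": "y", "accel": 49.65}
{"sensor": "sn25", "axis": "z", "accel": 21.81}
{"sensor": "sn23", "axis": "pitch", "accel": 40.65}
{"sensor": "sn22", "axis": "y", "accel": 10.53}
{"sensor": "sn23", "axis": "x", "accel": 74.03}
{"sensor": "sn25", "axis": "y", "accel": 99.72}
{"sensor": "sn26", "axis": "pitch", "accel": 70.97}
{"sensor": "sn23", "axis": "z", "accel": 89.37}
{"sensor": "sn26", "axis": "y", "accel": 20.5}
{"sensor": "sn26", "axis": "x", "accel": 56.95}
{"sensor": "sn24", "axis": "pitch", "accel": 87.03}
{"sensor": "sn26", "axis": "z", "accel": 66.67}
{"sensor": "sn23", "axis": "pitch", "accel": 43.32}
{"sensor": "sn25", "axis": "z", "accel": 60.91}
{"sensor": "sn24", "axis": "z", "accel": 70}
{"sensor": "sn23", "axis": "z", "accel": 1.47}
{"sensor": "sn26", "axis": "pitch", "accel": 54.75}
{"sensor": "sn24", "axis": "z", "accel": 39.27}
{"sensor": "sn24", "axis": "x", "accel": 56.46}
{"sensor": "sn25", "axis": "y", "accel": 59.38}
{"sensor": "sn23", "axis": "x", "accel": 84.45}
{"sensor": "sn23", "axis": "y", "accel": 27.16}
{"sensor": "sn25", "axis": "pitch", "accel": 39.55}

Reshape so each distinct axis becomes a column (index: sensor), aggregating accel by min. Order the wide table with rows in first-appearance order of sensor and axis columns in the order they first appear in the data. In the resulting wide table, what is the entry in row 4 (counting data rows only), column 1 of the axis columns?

54.75

With rows in first-appearance order of sensor, row 4 is sensor=sn26. axis columns in first-appearance order: pitch, x, y, z; column 1 is pitch.
Long rows with sensor=sn26, axis=pitch: min(83.49, 70.97, 54.75) = 54.75.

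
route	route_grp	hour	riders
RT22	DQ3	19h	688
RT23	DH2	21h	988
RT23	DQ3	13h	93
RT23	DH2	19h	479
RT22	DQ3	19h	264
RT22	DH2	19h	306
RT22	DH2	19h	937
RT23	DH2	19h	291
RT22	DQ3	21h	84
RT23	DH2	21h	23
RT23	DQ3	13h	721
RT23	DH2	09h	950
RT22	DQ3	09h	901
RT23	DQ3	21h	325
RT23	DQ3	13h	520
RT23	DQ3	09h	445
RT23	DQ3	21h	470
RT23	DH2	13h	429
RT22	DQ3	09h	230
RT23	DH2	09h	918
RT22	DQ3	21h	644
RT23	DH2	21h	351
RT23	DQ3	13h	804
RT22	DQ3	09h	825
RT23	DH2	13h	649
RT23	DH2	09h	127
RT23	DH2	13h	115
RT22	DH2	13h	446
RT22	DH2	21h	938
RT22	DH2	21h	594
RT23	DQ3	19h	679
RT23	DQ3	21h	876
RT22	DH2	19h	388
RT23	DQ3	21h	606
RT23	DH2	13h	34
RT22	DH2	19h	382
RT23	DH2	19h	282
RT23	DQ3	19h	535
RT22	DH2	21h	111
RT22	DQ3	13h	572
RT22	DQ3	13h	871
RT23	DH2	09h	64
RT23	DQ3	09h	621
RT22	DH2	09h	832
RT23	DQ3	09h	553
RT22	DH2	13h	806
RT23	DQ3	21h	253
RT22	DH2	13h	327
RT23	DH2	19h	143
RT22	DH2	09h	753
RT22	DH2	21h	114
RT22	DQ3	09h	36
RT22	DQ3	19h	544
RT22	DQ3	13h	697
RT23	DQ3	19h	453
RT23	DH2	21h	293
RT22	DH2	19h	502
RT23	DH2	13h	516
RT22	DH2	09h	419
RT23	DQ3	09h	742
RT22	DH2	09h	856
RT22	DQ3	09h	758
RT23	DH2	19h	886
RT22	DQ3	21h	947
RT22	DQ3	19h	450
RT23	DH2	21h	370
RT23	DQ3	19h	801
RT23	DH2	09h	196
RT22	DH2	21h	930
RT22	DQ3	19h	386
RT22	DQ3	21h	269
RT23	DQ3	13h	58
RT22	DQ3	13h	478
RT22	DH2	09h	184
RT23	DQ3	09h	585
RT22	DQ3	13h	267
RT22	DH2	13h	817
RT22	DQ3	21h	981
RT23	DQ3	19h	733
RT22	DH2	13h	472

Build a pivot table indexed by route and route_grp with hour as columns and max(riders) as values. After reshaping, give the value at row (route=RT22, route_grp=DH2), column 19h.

Rows with route=RT22, route_grp=DH2 and hour=19h: riders values are 306, 937, 388, 382, 502.
max(306, 937, 388, 382, 502) = 937.

937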